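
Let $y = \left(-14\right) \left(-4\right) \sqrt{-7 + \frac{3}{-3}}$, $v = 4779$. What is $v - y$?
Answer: $4779 - 112 i \sqrt{2} \approx 4779.0 - 158.39 i$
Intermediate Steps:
$y = 112 i \sqrt{2}$ ($y = 56 \sqrt{-7 + 3 \left(- \frac{1}{3}\right)} = 56 \sqrt{-7 - 1} = 56 \sqrt{-8} = 56 \cdot 2 i \sqrt{2} = 112 i \sqrt{2} \approx 158.39 i$)
$v - y = 4779 - 112 i \sqrt{2}$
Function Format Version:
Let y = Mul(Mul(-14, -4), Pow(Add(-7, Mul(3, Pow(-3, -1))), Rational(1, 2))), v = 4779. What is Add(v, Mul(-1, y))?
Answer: Add(4779, Mul(-112, I, Pow(2, Rational(1, 2)))) ≈ Add(4779.0, Mul(-158.39, I))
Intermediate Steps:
y = Mul(112, I, Pow(2, Rational(1, 2))) (y = Mul(56, Pow(Add(-7, Mul(3, Rational(-1, 3))), Rational(1, 2))) = Mul(56, Pow(Add(-7, -1), Rational(1, 2))) = Mul(56, Pow(-8, Rational(1, 2))) = Mul(56, Mul(2, I, Pow(2, Rational(1, 2)))) = Mul(112, I, Pow(2, Rational(1, 2))) ≈ Mul(158.39, I))
Add(v, Mul(-1, y)) = Add(4779, Mul(-1, Mul(112, I, Pow(2, Rational(1, 2))))) = Add(4779, Mul(-112, I, Pow(2, Rational(1, 2))))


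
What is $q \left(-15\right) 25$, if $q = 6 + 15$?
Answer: $-7875$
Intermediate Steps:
$q = 21$
$q \left(-15\right) 25 = 21 \left(-15\right) 25 = \left(-315\right) 25 = -7875$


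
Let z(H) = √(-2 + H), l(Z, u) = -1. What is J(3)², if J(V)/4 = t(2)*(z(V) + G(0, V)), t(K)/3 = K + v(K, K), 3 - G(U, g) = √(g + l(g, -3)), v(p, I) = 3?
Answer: 64800 - 28800*√2 ≈ 24071.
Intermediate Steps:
G(U, g) = 3 - √(-1 + g) (G(U, g) = 3 - √(g - 1) = 3 - √(-1 + g))
t(K) = 9 + 3*K (t(K) = 3*(K + 3) = 3*(3 + K) = 9 + 3*K)
J(V) = 180 - 60*√(-1 + V) + 60*√(-2 + V) (J(V) = 4*((9 + 3*2)*(√(-2 + V) + (3 - √(-1 + V)))) = 4*((9 + 6)*(3 + √(-2 + V) - √(-1 + V))) = 4*(15*(3 + √(-2 + V) - √(-1 + V))) = 4*(45 - 15*√(-1 + V) + 15*√(-2 + V)) = 180 - 60*√(-1 + V) + 60*√(-2 + V))
J(3)² = (180 - 60*√(-1 + 3) + 60*√(-2 + 3))² = (180 - 60*√2 + 60*√1)² = (180 - 60*√2 + 60*1)² = (180 - 60*√2 + 60)² = (240 - 60*√2)²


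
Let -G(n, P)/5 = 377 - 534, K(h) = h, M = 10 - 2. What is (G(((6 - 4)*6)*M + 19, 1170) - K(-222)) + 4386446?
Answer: 4387453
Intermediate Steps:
M = 8
G(n, P) = 785 (G(n, P) = -5*(377 - 534) = -5*(-157) = 785)
(G(((6 - 4)*6)*M + 19, 1170) - K(-222)) + 4386446 = (785 - 1*(-222)) + 4386446 = (785 + 222) + 4386446 = 1007 + 4386446 = 4387453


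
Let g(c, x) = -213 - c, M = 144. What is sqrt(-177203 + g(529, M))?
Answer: I*sqrt(177945) ≈ 421.84*I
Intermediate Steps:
sqrt(-177203 + g(529, M)) = sqrt(-177203 + (-213 - 1*529)) = sqrt(-177203 + (-213 - 529)) = sqrt(-177203 - 742) = sqrt(-177945) = I*sqrt(177945)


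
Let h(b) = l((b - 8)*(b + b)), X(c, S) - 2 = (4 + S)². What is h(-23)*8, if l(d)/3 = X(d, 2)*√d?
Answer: 912*√1426 ≈ 34439.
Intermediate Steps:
X(c, S) = 2 + (4 + S)²
l(d) = 114*√d (l(d) = 3*((2 + (4 + 2)²)*√d) = 3*((2 + 6²)*√d) = 3*((2 + 36)*√d) = 3*(38*√d) = 114*√d)
h(b) = 114*√2*√(b*(-8 + b)) (h(b) = 114*√((b - 8)*(b + b)) = 114*√((-8 + b)*(2*b)) = 114*√(2*b*(-8 + b)) = 114*(√2*√(b*(-8 + b))) = 114*√2*√(b*(-8 + b)))
h(-23)*8 = (114*√2*√(-23*(-8 - 23)))*8 = (114*√2*√(-23*(-31)))*8 = (114*√2*√713)*8 = (114*√1426)*8 = 912*√1426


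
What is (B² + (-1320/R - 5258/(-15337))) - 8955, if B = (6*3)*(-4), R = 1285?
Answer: -14866505201/3941609 ≈ -3771.7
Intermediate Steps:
B = -72 (B = 18*(-4) = -72)
(B² + (-1320/R - 5258/(-15337))) - 8955 = ((-72)² + (-1320/1285 - 5258/(-15337))) - 8955 = (5184 + (-1320*1/1285 - 5258*(-1/15337))) - 8955 = (5184 + (-264/257 + 5258/15337)) - 8955 = (5184 - 2697662/3941609) - 8955 = 20430603394/3941609 - 8955 = -14866505201/3941609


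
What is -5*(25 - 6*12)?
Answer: 235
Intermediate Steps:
-5*(25 - 6*12) = -5*(25 - 72) = -5*(-47) = 235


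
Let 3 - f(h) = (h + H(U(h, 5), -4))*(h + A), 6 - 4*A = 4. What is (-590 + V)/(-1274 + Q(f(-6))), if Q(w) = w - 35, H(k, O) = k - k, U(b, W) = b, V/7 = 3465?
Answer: -23665/1339 ≈ -17.674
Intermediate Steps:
V = 24255 (V = 7*3465 = 24255)
H(k, O) = 0
A = ½ (A = 3/2 - ¼*4 = 3/2 - 1 = ½ ≈ 0.50000)
f(h) = 3 - h*(½ + h) (f(h) = 3 - (h + 0)*(h + ½) = 3 - h*(½ + h))
Q(w) = -35 + w
(-590 + V)/(-1274 + Q(f(-6))) = (-590 + 24255)/(-1274 + (-35 + (3 - 1*(-6)² - ½*(-6)))) = 23665/(-1274 + (-35 + (3 - 1*36 + 3))) = 23665/(-1274 + (-35 + (3 - 36 + 3))) = 23665/(-1274 + (-35 - 30)) = 23665/(-1274 - 65) = 23665/(-1339) = 23665*(-1/1339) = -23665/1339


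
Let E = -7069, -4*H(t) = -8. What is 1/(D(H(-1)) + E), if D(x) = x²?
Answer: -1/7065 ≈ -0.00014154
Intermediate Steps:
H(t) = 2 (H(t) = -¼*(-8) = 2)
1/(D(H(-1)) + E) = 1/(2² - 7069) = 1/(4 - 7069) = 1/(-7065) = -1/7065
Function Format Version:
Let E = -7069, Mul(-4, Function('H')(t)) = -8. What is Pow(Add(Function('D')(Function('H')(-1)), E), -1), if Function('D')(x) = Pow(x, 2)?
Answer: Rational(-1, 7065) ≈ -0.00014154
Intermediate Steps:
Function('H')(t) = 2 (Function('H')(t) = Mul(Rational(-1, 4), -8) = 2)
Pow(Add(Function('D')(Function('H')(-1)), E), -1) = Pow(Add(Pow(2, 2), -7069), -1) = Pow(Add(4, -7069), -1) = Pow(-7065, -1) = Rational(-1, 7065)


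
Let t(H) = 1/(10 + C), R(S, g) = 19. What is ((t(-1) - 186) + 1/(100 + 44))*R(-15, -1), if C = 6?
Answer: -254353/72 ≈ -3532.7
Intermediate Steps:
t(H) = 1/16 (t(H) = 1/(10 + 6) = 1/16)
((t(-1) - 186) + 1/(100 + 44))*R(-15, -1) = ((1/16 - 186) + 1/(100 + 44))*19 = (-2975/16 + 1/144)*19 = -13387/72*19 = -254353/72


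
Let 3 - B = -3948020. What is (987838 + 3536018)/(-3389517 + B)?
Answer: 2261928/279253 ≈ 8.0999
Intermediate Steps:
B = 3948023 (B = 3 - 1*(-3948020) = 3 + 3948020 = 3948023)
(987838 + 3536018)/(-3389517 + B) = (987838 + 3536018)/(-3389517 + 3948023) = 4523856/558506 = 4523856*(1/558506) = 2261928/279253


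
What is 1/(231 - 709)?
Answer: -1/478 ≈ -0.0020920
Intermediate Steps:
1/(231 - 709) = 1/(-478) = -1/478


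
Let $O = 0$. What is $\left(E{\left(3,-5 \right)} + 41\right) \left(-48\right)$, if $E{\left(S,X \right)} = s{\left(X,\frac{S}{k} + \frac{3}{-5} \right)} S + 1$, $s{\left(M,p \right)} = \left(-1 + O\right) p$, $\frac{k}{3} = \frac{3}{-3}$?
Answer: $- \frac{11232}{5} \approx -2246.4$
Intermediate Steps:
$k = -3$ ($k = 3 \frac{3}{-3} = 3 \cdot 3 \left(- \frac{1}{3}\right) = 3 \left(-1\right) = -3$)
$s{\left(M,p \right)} = - p$ ($s{\left(M,p \right)} = \left(-1 + 0\right) p = - p$)
$E{\left(S,X \right)} = 1 + S \left(\frac{3}{5} + \frac{S}{3}\right)$ ($E{\left(S,X \right)} = - (\frac{S}{-3} + \frac{3}{-5}) S + 1 = - (S \left(- \frac{1}{3}\right) + 3 \left(- \frac{1}{5}\right)) S + 1 = - (- \frac{S}{3} - \frac{3}{5}) S + 1 = - (- \frac{3}{5} - \frac{S}{3}) S + 1 = \left(\frac{3}{5} + \frac{S}{3}\right) S + 1 = S \left(\frac{3}{5} + \frac{S}{3}\right) + 1 = 1 + S \left(\frac{3}{5} + \frac{S}{3}\right)$)
$\left(E{\left(3,-5 \right)} + 41\right) \left(-48\right) = \left(\left(1 + \frac{1}{15} \cdot 3 \left(9 + 5 \cdot 3\right)\right) + 41\right) \left(-48\right) = \left(\left(1 + \frac{1}{15} \cdot 3 \left(9 + 15\right)\right) + 41\right) \left(-48\right) = \left(\left(1 + \frac{1}{15} \cdot 3 \cdot 24\right) + 41\right) \left(-48\right) = \left(\left(1 + \frac{24}{5}\right) + 41\right) \left(-48\right) = \left(\frac{29}{5} + 41\right) \left(-48\right) = \frac{234}{5} \left(-48\right) = - \frac{11232}{5}$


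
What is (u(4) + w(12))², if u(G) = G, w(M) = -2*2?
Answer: 0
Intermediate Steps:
w(M) = -4
(u(4) + w(12))² = (4 - 4)² = 0² = 0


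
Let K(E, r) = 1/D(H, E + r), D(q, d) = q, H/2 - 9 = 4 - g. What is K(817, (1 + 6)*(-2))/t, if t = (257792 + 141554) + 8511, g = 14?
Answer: -1/815714 ≈ -1.2259e-6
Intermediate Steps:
H = -2 (H = 18 + 2*(4 - 1*14) = 18 + 2*(4 - 14) = 18 + 2*(-10) = 18 - 20 = -2)
K(E, r) = -1/2 (K(E, r) = 1/(-2) = -1/2)
t = 407857 (t = 399346 + 8511 = 407857)
K(817, (1 + 6)*(-2))/t = -1/2/407857 = -1/2*1/407857 = -1/815714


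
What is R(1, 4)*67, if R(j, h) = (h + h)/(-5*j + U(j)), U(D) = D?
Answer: -134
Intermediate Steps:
R(j, h) = -h/(2*j) (R(j, h) = (h + h)/(-5*j + j) = (2*h)/((-4*j)) = (2*h)*(-1/(4*j)) = -h/(2*j))
R(1, 4)*67 = -1/2*4/1*67 = -1/2*4*1*67 = -2*67 = -134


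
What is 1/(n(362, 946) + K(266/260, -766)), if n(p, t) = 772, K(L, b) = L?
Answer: 130/100493 ≈ 0.0012936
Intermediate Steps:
1/(n(362, 946) + K(266/260, -766)) = 1/(772 + 266/260) = 1/(772 + 266*(1/260)) = 1/(772 + 133/130) = 1/(100493/130) = 130/100493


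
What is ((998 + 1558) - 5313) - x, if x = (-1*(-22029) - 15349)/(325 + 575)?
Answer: -124399/45 ≈ -2764.4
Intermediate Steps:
x = 334/45 (x = (22029 - 15349)/900 = 6680*(1/900) = 334/45 ≈ 7.4222)
((998 + 1558) - 5313) - x = ((998 + 1558) - 5313) - 1*334/45 = (2556 - 5313) - 334/45 = -2757 - 334/45 = -124399/45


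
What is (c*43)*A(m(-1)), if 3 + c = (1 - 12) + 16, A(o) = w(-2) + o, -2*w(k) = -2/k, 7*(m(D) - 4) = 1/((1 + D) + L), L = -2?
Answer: 2064/7 ≈ 294.86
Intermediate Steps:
m(D) = 4 + 1/(7*(-1 + D)) (m(D) = 4 + 1/(7*((1 + D) - 2)) = 4 + 1/(7*(-1 + D)))
w(k) = 1/k (w(k) = -(-1)/k = 1/k)
A(o) = -½ + o (A(o) = 1/(-2) + o = -½ + o)
c = 2 (c = -3 + ((1 - 12) + 16) = -3 + (-11 + 16) = -3 + 5 = 2)
(c*43)*A(m(-1)) = (2*43)*(-½ + (-27 + 28*(-1))/(7*(-1 - 1))) = 86*(-½ + (⅐)*(-27 - 28)/(-2)) = 86*(-½ + (⅐)*(-½)*(-55)) = 86*(-½ + 55/14) = 86*(24/7) = 2064/7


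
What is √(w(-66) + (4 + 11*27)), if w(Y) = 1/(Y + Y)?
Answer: √1311123/66 ≈ 17.349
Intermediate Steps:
w(Y) = 1/(2*Y)
√(w(-66) + (4 + 11*27)) = √((½)/(-66) + (4 + 11*27)) = √((½)*(-1/66) + (4 + 297)) = √(-1/132 + 301) = √(39731/132) = √1311123/66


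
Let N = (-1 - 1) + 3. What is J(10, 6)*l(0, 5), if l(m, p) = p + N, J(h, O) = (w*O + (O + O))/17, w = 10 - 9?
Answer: 108/17 ≈ 6.3529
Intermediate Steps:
w = 1
N = 1 (N = -2 + 3 = 1)
J(h, O) = 3*O/17 (J(h, O) = (1*O + (O + O))/17 = (O + 2*O)*(1/17) = (3*O)*(1/17) = 3*O/17)
l(m, p) = 1 + p (l(m, p) = p + 1 = 1 + p)
J(10, 6)*l(0, 5) = ((3/17)*6)*(1 + 5) = (18/17)*6 = 108/17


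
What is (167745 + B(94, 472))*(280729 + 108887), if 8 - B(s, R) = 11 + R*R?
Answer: -21445243872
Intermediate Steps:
B(s, R) = -3 - R**2 (B(s, R) = 8 - (11 + R*R) = 8 - (11 + R**2) = 8 + (-11 - R**2) = -3 - R**2)
(167745 + B(94, 472))*(280729 + 108887) = (167745 + (-3 - 1*472**2))*(280729 + 108887) = (167745 + (-3 - 1*222784))*389616 = (167745 + (-3 - 222784))*389616 = (167745 - 222787)*389616 = -55042*389616 = -21445243872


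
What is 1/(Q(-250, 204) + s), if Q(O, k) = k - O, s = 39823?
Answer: 1/40277 ≈ 2.4828e-5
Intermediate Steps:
1/(Q(-250, 204) + s) = 1/((204 - 1*(-250)) + 39823) = 1/((204 + 250) + 39823) = 1/(454 + 39823) = 1/40277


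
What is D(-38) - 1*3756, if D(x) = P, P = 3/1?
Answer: -3753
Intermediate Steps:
P = 3 (P = 3*1 = 3)
D(x) = 3
D(-38) - 1*3756 = 3 - 1*3756 = 3 - 3756 = -3753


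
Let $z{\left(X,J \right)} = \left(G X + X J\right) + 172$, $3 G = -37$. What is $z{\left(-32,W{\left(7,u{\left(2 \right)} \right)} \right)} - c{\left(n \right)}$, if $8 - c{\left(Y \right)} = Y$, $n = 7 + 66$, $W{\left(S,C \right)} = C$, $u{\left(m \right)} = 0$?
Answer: $\frac{1895}{3} \approx 631.67$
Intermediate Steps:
$G = - \frac{37}{3}$ ($G = \frac{1}{3} \left(-37\right) = - \frac{37}{3} \approx -12.333$)
$n = 73$
$c{\left(Y \right)} = 8 - Y$
$z{\left(X,J \right)} = 172 - \frac{37 X}{3} + J X$ ($z{\left(X,J \right)} = \left(- \frac{37 X}{3} + X J\right) + 172 = \left(- \frac{37 X}{3} + J X\right) + 172 = 172 - \frac{37 X}{3} + J X$)
$z{\left(-32,W{\left(7,u{\left(2 \right)} \right)} \right)} - c{\left(n \right)} = \left(172 - - \frac{1184}{3} + 0 \left(-32\right)\right) - \left(8 - 73\right) = \left(172 + \frac{1184}{3} + 0\right) - \left(8 - 73\right) = \frac{1700}{3} - -65 = \frac{1700}{3} + 65 = \frac{1895}{3}$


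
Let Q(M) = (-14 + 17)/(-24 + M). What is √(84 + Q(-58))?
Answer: 9*√6970/82 ≈ 9.1632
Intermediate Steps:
Q(M) = 3/(-24 + M)
√(84 + Q(-58)) = √(84 + 3/(-24 - 58)) = √(84 + 3/(-82)) = √(84 + 3*(-1/82)) = √(84 - 3/82) = √(6885/82) = 9*√6970/82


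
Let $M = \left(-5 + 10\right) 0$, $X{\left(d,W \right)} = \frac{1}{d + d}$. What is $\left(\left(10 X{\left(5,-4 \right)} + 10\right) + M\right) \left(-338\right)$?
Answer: $-3718$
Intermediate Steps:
$X{\left(d,W \right)} = \frac{1}{2 d}$
$M = 0$ ($M = 5 \cdot 0 = 0$)
$\left(\left(10 X{\left(5,-4 \right)} + 10\right) + M\right) \left(-338\right) = \left(\left(10 \frac{1}{2 \cdot 5} + 10\right) + 0\right) \left(-338\right) = \left(\left(10 \cdot \frac{1}{2} \cdot \frac{1}{5} + 10\right) + 0\right) \left(-338\right) = \left(\left(10 \cdot \frac{1}{10} + 10\right) + 0\right) \left(-338\right) = \left(\left(1 + 10\right) + 0\right) \left(-338\right) = \left(11 + 0\right) \left(-338\right) = 11 \left(-338\right) = -3718$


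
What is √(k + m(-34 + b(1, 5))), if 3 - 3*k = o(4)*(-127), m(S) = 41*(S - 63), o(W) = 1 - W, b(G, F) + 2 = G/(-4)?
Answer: I*√16781/2 ≈ 64.771*I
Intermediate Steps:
b(G, F) = -2 - G/4 (b(G, F) = -2 + G/(-4) = -2 + G*(-¼) = -2 - G/4)
m(S) = -2583 + 41*S (m(S) = 41*(-63 + S) = -2583 + 41*S)
k = -126 (k = 1 - (1 - 1*4)*(-127)/3 = 1 - (1 - 4)*(-127)/3 = 1 - (-1)*(-127) = 1 - ⅓*381 = 1 - 127 = -126)
√(k + m(-34 + b(1, 5))) = √(-126 + (-2583 + 41*(-34 + (-2 - ¼*1)))) = √(-126 + (-2583 + 41*(-34 + (-2 - ¼)))) = √(-126 + (-2583 + 41*(-34 - 9/4))) = √(-126 + (-2583 + 41*(-145/4))) = √(-126 + (-2583 - 5945/4)) = √(-126 - 16277/4) = √(-16781/4) = I*√16781/2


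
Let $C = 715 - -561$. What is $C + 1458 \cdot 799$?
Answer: $1166218$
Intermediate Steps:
$C = 1276$ ($C = 715 + 561 = 1276$)
$C + 1458 \cdot 799 = 1276 + 1458 \cdot 799 = 1276 + 1164942 = 1166218$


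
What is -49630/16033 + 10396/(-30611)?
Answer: -1685902998/490786163 ≈ -3.4351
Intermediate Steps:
-49630/16033 + 10396/(-30611) = -49630*1/16033 + 10396*(-1/30611) = -49630/16033 - 10396/30611 = -1685902998/490786163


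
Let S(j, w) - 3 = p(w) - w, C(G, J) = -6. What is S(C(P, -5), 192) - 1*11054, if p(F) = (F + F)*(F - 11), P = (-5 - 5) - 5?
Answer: 58261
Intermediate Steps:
P = -15 (P = -10 - 5 = -15)
p(F) = 2*F*(-11 + F) (p(F) = (2*F)*(-11 + F) = 2*F*(-11 + F))
S(j, w) = 3 - w + 2*w*(-11 + w) (S(j, w) = 3 + (2*w*(-11 + w) - w) = 3 + (-w + 2*w*(-11 + w)) = 3 - w + 2*w*(-11 + w))
S(C(P, -5), 192) - 1*11054 = (3 - 1*192 + 2*192*(-11 + 192)) - 1*11054 = (3 - 192 + 2*192*181) - 11054 = (3 - 192 + 69504) - 11054 = 69315 - 11054 = 58261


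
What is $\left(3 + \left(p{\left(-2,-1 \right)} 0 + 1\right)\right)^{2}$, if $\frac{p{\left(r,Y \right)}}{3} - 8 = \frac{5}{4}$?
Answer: $16$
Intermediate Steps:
$p{\left(r,Y \right)} = \frac{111}{4}$ ($p{\left(r,Y \right)} = 24 + 3 \cdot \frac{5}{4} = 24 + \frac{15}{4} = \frac{111}{4}$)
$\left(3 + \left(p{\left(-2,-1 \right)} 0 + 1\right)\right)^{2} = \left(3 + \left(\frac{111}{4} \cdot 0 + 1\right)\right)^{2} = \left(3 + \left(0 + 1\right)\right)^{2} = \left(3 + 1\right)^{2} = 4^{2} = 16$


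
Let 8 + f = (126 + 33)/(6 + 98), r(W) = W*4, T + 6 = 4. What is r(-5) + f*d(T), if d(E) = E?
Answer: -367/52 ≈ -7.0577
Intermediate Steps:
T = -2 (T = -6 + 4 = -2)
r(W) = 4*W
f = -673/104 (f = -8 + (126 + 33)/(6 + 98) = -8 + 159/104 = -673/104 ≈ -6.4712)
r(-5) + f*d(T) = 4*(-5) - 673/104*(-2) = -20 + 673/52 = -367/52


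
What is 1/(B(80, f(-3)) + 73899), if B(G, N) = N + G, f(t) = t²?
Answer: 1/73988 ≈ 1.3516e-5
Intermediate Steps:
B(G, N) = G + N
1/(B(80, f(-3)) + 73899) = 1/((80 + (-3)²) + 73899) = 1/((80 + 9) + 73899) = 1/(89 + 73899) = 1/73988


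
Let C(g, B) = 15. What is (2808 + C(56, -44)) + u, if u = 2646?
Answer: 5469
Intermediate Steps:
(2808 + C(56, -44)) + u = (2808 + 15) + 2646 = 2823 + 2646 = 5469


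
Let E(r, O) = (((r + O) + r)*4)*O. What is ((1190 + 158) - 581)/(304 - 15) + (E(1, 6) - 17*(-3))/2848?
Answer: 2254643/823072 ≈ 2.7393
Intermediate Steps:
E(r, O) = O*(4*O + 8*r) (E(r, O) = (((O + r) + r)*4)*O = ((O + 2*r)*4)*O = (4*O + 8*r)*O = O*(4*O + 8*r))
((1190 + 158) - 581)/(304 - 15) + (E(1, 6) - 17*(-3))/2848 = ((1190 + 158) - 581)/(304 - 15) + (4*6*(6 + 2*1) - 17*(-3))/2848 = (1348 - 581)/289 + (4*6*(6 + 2) + 51)*(1/2848) = 767*(1/289) + (4*6*8 + 51)*(1/2848) = 767/289 + (192 + 51)*(1/2848) = 767/289 + 243*(1/2848) = 767/289 + 243/2848 = 2254643/823072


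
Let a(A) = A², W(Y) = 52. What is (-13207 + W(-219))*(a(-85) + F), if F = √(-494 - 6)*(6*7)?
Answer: -95044875 - 5525100*I*√5 ≈ -9.5045e+7 - 1.2354e+7*I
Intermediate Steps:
F = 420*I*√5 (F = √(-500)*42 = (10*I*√5)*42 = 420*I*√5 ≈ 939.15*I)
(-13207 + W(-219))*(a(-85) + F) = (-13207 + 52)*((-85)² + 420*I*√5) = -13155*(7225 + 420*I*√5) = -95044875 - 5525100*I*√5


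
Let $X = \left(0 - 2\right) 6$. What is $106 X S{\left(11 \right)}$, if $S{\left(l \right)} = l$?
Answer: $-13992$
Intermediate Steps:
$X = -12$ ($X = \left(-2\right) 6 = -12$)
$106 X S{\left(11 \right)} = 106 \left(-12\right) 11 = \left(-1272\right) 11 = -13992$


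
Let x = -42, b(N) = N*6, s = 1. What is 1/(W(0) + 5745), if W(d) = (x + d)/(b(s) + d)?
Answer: 1/5738 ≈ 0.00017428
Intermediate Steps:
b(N) = 6*N
W(d) = (-42 + d)/(6 + d) (W(d) = (-42 + d)/(6*1 + d) = (-42 + d)/(6 + d))
1/(W(0) + 5745) = 1/((-42 + 0)/(6 + 0) + 5745) = 1/(-42/6 + 5745) = 1/((1/6)*(-42) + 5745) = 1/(-7 + 5745) = 1/5738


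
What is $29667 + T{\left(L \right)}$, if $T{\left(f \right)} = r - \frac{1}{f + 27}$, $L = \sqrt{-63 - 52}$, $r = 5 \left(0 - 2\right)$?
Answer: $\frac{25030481}{844} + \frac{i \sqrt{115}}{844} \approx 29657.0 + 0.012706 i$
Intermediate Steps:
$r = -10$ ($r = 5 \left(-2\right) = -10$)
$L = i \sqrt{115}$ ($L = \sqrt{-115} = i \sqrt{115} \approx 10.724 i$)
$T{\left(f \right)} = -10 - \frac{1}{27 + f}$ ($T{\left(f \right)} = -10 - \frac{1}{f + 27} = -10 - \frac{1}{27 + f}$)
$29667 + T{\left(L \right)} = 29667 + \frac{-271 - 10 i \sqrt{115}}{27 + i \sqrt{115}}$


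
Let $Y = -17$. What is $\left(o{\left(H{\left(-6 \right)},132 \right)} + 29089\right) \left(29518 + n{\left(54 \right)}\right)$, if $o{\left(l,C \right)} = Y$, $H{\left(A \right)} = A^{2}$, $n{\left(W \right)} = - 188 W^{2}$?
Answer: $-15079355680$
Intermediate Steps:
$o{\left(l,C \right)} = -17$
$\left(o{\left(H{\left(-6 \right)},132 \right)} + 29089\right) \left(29518 + n{\left(54 \right)}\right) = \left(-17 + 29089\right) \left(29518 - 188 \cdot 54^{2}\right) = 29072 \left(29518 - 548208\right) = 29072 \left(-518690\right) = -15079355680$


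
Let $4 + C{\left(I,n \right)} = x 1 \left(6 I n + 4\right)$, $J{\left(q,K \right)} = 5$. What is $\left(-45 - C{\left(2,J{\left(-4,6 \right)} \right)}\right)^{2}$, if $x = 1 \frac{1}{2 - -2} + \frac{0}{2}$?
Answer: $3249$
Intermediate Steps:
$x = \frac{1}{4}$ ($x = 1 \frac{1}{2 + 2} + 0 \cdot \frac{1}{2} = 1 \cdot \frac{1}{4} + 0 = \frac{1}{4} + 0 = \frac{1}{4} \approx 0.25$)
$C{\left(I,n \right)} = -3 + \frac{3 I n}{2}$ ($C{\left(I,n \right)} = -4 + \frac{1}{4} \cdot 1 \left(6 I n + 4\right) = -4 + \frac{6 I n + 4}{4} = -4 + \frac{4 + 6 I n}{4} = -4 + \left(1 + \frac{3 I n}{2}\right) = -3 + \frac{3 I n}{2}$)
$\left(-45 - C{\left(2,J{\left(-4,6 \right)} \right)}\right)^{2} = \left(-45 - \left(-3 + \frac{3}{2} \cdot 2 \cdot 5\right)\right)^{2} = \left(-45 - \left(-3 + 15\right)\right)^{2} = \left(-45 - 12\right)^{2} = \left(-57\right)^{2} = 3249$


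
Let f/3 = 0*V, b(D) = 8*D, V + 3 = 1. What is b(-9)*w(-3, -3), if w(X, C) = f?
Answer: 0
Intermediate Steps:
V = -2 (V = -3 + 1 = -2)
f = 0 (f = 3*(0*(-2)) = 3*0 = 0)
w(X, C) = 0
b(-9)*w(-3, -3) = (8*(-9))*0 = -72*0 = 0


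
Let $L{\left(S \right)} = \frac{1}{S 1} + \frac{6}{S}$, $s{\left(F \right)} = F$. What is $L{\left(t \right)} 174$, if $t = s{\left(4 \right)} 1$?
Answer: $\frac{609}{2} \approx 304.5$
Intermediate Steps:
$t = 4$ ($t = 4 \cdot 1 = 4$)
$L{\left(S \right)} = \frac{7}{S}$ ($L{\left(S \right)} = \frac{1}{S} 1 + \frac{6}{S} = \frac{1}{S} + \frac{6}{S} = \frac{7}{S}$)
$L{\left(t \right)} 174 = \frac{7}{4} \cdot 174 = \frac{609}{2}$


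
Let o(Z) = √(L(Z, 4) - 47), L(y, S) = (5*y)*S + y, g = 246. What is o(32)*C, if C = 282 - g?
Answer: 900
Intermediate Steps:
L(y, S) = y + 5*S*y (L(y, S) = 5*S*y + y = y + 5*S*y)
C = 36 (C = 282 - 1*246 = 282 - 246 = 36)
o(Z) = √(-47 + 21*Z) (o(Z) = √(Z*(1 + 5*4) - 47) = √(Z*(1 + 20) - 47) = √(Z*21 - 47) = √(21*Z - 47) = √(-47 + 21*Z))
o(32)*C = √(-47 + 21*32)*36 = √(-47 + 672)*36 = √625*36 = 25*36 = 900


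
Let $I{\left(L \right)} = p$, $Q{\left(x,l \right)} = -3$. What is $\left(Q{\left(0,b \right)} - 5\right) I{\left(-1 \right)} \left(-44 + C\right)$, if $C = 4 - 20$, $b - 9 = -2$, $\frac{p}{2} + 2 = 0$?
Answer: $-1920$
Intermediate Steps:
$p = -4$ ($p = -4 + 2 \cdot 0 = -4 + 0 = -4$)
$b = 7$ ($b = 9 - 2 = 7$)
$I{\left(L \right)} = -4$
$C = -16$
$\left(Q{\left(0,b \right)} - 5\right) I{\left(-1 \right)} \left(-44 + C\right) = \left(-3 - 5\right) \left(-4\right) \left(-44 - 16\right) = \left(-8\right) \left(-4\right) \left(-60\right) = 32 \left(-60\right) = -1920$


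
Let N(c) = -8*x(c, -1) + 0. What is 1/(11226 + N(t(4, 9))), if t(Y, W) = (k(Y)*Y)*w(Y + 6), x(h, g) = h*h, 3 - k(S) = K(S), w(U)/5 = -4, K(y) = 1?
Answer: -1/193574 ≈ -5.1660e-6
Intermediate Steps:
w(U) = -20 (w(U) = 5*(-4) = -20)
k(S) = 2 (k(S) = 3 - 1*1 = 3 - 1 = 2)
x(h, g) = h²
t(Y, W) = -40*Y (t(Y, W) = (2*Y)*(-20) = -40*Y)
N(c) = -8*c² (N(c) = -8*c² + 0 = -8*c²)
1/(11226 + N(t(4, 9))) = 1/(11226 - 8*(-40*4)²) = 1/(11226 - 8*(-160)²) = 1/(11226 - 8*25600) = 1/(11226 - 204800) = 1/(-193574) = -1/193574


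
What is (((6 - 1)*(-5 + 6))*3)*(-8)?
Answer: -120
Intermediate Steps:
(((6 - 1)*(-5 + 6))*3)*(-8) = ((5*1)*3)*(-8) = (5*3)*(-8) = 15*(-8) = -120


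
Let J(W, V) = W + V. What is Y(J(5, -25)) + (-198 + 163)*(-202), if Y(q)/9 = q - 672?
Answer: 842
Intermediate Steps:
J(W, V) = V + W
Y(q) = -6048 + 9*q (Y(q) = 9*(q - 672) = 9*(-672 + q) = -6048 + 9*q)
Y(J(5, -25)) + (-198 + 163)*(-202) = (-6048 + 9*(-25 + 5)) + (-198 + 163)*(-202) = (-6048 + 9*(-20)) - 35*(-202) = (-6048 - 180) + 7070 = -6228 + 7070 = 842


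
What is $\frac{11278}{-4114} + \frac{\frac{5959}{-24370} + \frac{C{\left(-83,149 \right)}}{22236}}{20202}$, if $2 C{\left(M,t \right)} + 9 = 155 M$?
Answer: $- \frac{1815657493910287}{662310951021720} \approx -2.7414$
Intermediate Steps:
$C{\left(M,t \right)} = - \frac{9}{2} + \frac{155 M}{2}$
$\frac{11278}{-4114} + \frac{\frac{5959}{-24370} + \frac{C{\left(-83,149 \right)}}{22236}}{20202} = \frac{11278}{-4114} + \frac{\frac{5959}{-24370} + \frac{- \frac{9}{2} + \frac{155}{2} \left(-83\right)}{22236}}{20202} = 11278 \left(- \frac{1}{4114}\right) + \left(5959 \left(- \frac{1}{24370}\right) + \left(- \frac{9}{2} - \frac{12865}{2}\right) \frac{1}{22236}\right) \frac{1}{20202} = - \frac{5639}{2057} + \left(- \frac{5959}{24370} - \frac{6437}{22236}\right) \frac{1}{20202} = - \frac{5639}{2057} - \frac{144687007}{5473644223320} = - \frac{1815657493910287}{662310951021720}$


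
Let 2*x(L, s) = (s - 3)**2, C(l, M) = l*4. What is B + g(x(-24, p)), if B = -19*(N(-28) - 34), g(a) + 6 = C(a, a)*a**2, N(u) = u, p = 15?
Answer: 1494164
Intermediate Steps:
C(l, M) = 4*l
x(L, s) = (-3 + s)**2/2 (x(L, s) = (s - 3)**2/2 = (-3 + s)**2/2)
g(a) = -6 + 4*a**3 (g(a) = -6 + (4*a)*a**2 = -6 + 4*a**3)
B = 1178 (B = -19*(-28 - 34) = -19*(-62) = 1178)
B + g(x(-24, p)) = 1178 + (-6 + 4*((-3 + 15)**2/2)**3) = 1178 + (-6 + 4*((1/2)*12**2)**3) = 1178 + (-6 + 4*((1/2)*144)**3) = 1178 + (-6 + 4*72**3) = 1178 + (-6 + 4*373248) = 1178 + (-6 + 1492992) = 1178 + 1492986 = 1494164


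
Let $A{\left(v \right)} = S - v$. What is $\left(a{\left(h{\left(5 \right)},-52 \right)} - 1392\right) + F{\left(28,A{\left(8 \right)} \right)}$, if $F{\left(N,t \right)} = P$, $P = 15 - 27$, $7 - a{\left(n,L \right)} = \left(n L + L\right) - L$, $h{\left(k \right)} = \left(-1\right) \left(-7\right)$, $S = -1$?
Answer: $-1033$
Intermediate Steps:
$h{\left(k \right)} = 7$
$a{\left(n,L \right)} = 7 - L n$ ($a{\left(n,L \right)} = 7 - \left(\left(n L + L\right) - L\right) = 7 - \left(\left(L n + L\right) - L\right) = 7 - \left(\left(L + L n\right) - L\right) = 7 - L n$)
$A{\left(v \right)} = -1 - v$
$P = -12$ ($P = 15 - 27 = -12$)
$F{\left(N,t \right)} = -12$
$\left(a{\left(h{\left(5 \right)},-52 \right)} - 1392\right) + F{\left(28,A{\left(8 \right)} \right)} = \left(\left(7 - \left(-52\right) 7\right) - 1392\right) - 12 = \left(\left(7 + 364\right) - 1392\right) - 12 = \left(371 - 1392\right) - 12 = -1021 - 12 = -1033$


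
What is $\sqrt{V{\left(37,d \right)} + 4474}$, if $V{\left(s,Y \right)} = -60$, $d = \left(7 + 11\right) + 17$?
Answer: $\sqrt{4414} \approx 66.438$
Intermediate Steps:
$d = 35$ ($d = 18 + 17 = 35$)
$\sqrt{V{\left(37,d \right)} + 4474} = \sqrt{-60 + 4474} = \sqrt{4414}$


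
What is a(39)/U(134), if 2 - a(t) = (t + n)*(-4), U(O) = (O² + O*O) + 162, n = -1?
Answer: 77/18037 ≈ 0.0042690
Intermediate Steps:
U(O) = 162 + 2*O² (U(O) = (O² + O²) + 162 = 2*O² + 162 = 162 + 2*O²)
a(t) = -2 + 4*t (a(t) = 2 - (t - 1)*(-4) = 2 - (-1 + t)*(-4) = 2 - (4 - 4*t) = 2 + (-4 + 4*t) = -2 + 4*t)
a(39)/U(134) = (-2 + 4*39)/(162 + 2*134²) = (-2 + 156)/(162 + 2*17956) = 154/(162 + 35912) = 154/36074 = 154*(1/36074) = 77/18037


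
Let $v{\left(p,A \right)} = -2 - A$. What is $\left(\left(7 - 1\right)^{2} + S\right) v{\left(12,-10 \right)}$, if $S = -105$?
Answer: $-552$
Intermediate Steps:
$\left(\left(7 - 1\right)^{2} + S\right) v{\left(12,-10 \right)} = \left(\left(7 - 1\right)^{2} - 105\right) \left(-2 - -10\right) = \left(6^{2} - 105\right) \left(-2 + 10\right) = \left(36 - 105\right) 8 = \left(-69\right) 8 = -552$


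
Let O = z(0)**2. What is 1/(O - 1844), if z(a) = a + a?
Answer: -1/1844 ≈ -0.00054230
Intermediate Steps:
z(a) = 2*a
O = 0 (O = (2*0)**2 = 0**2 = 0)
1/(O - 1844) = 1/(0 - 1844) = 1/(-1844) = -1/1844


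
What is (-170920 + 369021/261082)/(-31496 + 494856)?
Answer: -44623766419/120974955520 ≈ -0.36887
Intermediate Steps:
(-170920 + 369021/261082)/(-31496 + 494856) = (-170920 + 369021*(1/261082))/463360 = (-170920 + 369021/261082)*(1/463360) = -44623766419/261082*1/463360 = -44623766419/120974955520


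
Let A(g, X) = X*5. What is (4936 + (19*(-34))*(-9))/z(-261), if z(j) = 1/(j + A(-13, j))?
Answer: -16834500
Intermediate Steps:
A(g, X) = 5*X
z(j) = 1/(6*j) (z(j) = 1/(j + 5*j) = 1/(6*j))
(4936 + (19*(-34))*(-9))/z(-261) = (4936 + (19*(-34))*(-9))/(((⅙)/(-261))) = (4936 - 646*(-9))/(((⅙)*(-1/261))) = (4936 + 5814)/(-1/1566) = 10750*(-1566) = -16834500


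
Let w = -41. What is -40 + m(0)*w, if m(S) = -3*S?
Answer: -40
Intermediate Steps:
-40 + m(0)*w = -40 - 3*0*(-41) = -40 + 0*(-41) = -40 + 0 = -40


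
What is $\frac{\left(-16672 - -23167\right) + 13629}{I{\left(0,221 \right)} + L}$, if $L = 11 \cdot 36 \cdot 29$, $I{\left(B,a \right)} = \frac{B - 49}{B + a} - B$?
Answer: $\frac{4447404}{2537915} \approx 1.7524$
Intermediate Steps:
$I{\left(B,a \right)} = - B + \frac{-49 + B}{B + a}$ ($I{\left(B,a \right)} = \frac{-49 + B}{B + a} - B = - B + \frac{-49 + B}{B + a}$)
$L = 11484$ ($L = 396 \cdot 29 = 11484$)
$\frac{\left(-16672 - -23167\right) + 13629}{I{\left(0,221 \right)} + L} = \frac{\left(-16672 - -23167\right) + 13629}{\frac{-49 + 0 - 0^{2} - 0 \cdot 221}{0 + 221} + 11484} = \frac{\left(-16672 + 23167\right) + 13629}{\frac{-49 + 0 - 0 + 0}{221} + 11484} = \frac{6495 + 13629}{\frac{-49 + 0 + 0 + 0}{221} + 11484} = \frac{20124}{\frac{1}{221} \left(-49\right) + 11484} = \frac{20124}{- \frac{49}{221} + 11484} = \frac{20124}{\frac{2537915}{221}} = 20124 \cdot \frac{221}{2537915} = \frac{4447404}{2537915}$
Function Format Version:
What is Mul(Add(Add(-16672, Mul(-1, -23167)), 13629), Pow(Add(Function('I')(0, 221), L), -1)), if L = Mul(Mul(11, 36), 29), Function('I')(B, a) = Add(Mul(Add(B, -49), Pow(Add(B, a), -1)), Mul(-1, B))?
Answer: Rational(4447404, 2537915) ≈ 1.7524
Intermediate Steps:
Function('I')(B, a) = Add(Mul(-1, B), Mul(Pow(Add(B, a), -1), Add(-49, B))) (Function('I')(B, a) = Add(Mul(Add(-49, B), Pow(Add(B, a), -1)), Mul(-1, B)) = Add(Mul(Pow(Add(B, a), -1), Add(-49, B)), Mul(-1, B)) = Add(Mul(-1, B), Mul(Pow(Add(B, a), -1), Add(-49, B))))
L = 11484 (L = Mul(396, 29) = 11484)
Mul(Add(Add(-16672, Mul(-1, -23167)), 13629), Pow(Add(Function('I')(0, 221), L), -1)) = Mul(Add(Add(-16672, Mul(-1, -23167)), 13629), Pow(Add(Mul(Pow(Add(0, 221), -1), Add(-49, 0, Mul(-1, Pow(0, 2)), Mul(-1, 0, 221))), 11484), -1)) = Mul(Add(Add(-16672, 23167), 13629), Pow(Add(Mul(Pow(221, -1), Add(-49, 0, Mul(-1, 0), 0)), 11484), -1)) = Mul(Add(6495, 13629), Pow(Add(Mul(Rational(1, 221), Add(-49, 0, 0, 0)), 11484), -1)) = Mul(20124, Pow(Add(Mul(Rational(1, 221), -49), 11484), -1)) = Mul(20124, Pow(Add(Rational(-49, 221), 11484), -1)) = Mul(20124, Pow(Rational(2537915, 221), -1)) = Mul(20124, Rational(221, 2537915)) = Rational(4447404, 2537915)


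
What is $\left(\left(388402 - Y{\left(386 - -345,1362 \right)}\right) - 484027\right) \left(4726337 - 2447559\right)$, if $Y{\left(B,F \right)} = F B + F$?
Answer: $-2489813351802$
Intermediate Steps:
$Y{\left(B,F \right)} = F + B F$ ($Y{\left(B,F \right)} = B F + F = F + B F$)
$\left(\left(388402 - Y{\left(386 - -345,1362 \right)}\right) - 484027\right) \left(4726337 - 2447559\right) = \left(\left(388402 - 1362 \left(1 + \left(386 - -345\right)\right)\right) - 484027\right) \left(4726337 - 2447559\right) = \left(\left(388402 - 1362 \left(1 + \left(386 + 345\right)\right)\right) - 484027\right) 2278778 = \left(\left(388402 - 1362 \left(1 + 731\right)\right) - 484027\right) 2278778 = \left(\left(388402 - 1362 \cdot 732\right) - 484027\right) 2278778 = \left(\left(388402 - 996984\right) - 484027\right) 2278778 = \left(-608582 - 484027\right) 2278778 = \left(-1092609\right) 2278778 = -2489813351802$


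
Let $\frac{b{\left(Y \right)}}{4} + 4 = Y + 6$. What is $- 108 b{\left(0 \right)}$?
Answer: $-864$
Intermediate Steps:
$b{\left(Y \right)} = 8 + 4 Y$ ($b{\left(Y \right)} = -16 + 4 \left(Y + 6\right) = -16 + 4 \left(6 + Y\right) = -16 + \left(24 + 4 Y\right) = 8 + 4 Y$)
$- 108 b{\left(0 \right)} = - 108 \left(8 + 4 \cdot 0\right) = - 108 \left(8 + 0\right) = \left(-108\right) 8 = -864$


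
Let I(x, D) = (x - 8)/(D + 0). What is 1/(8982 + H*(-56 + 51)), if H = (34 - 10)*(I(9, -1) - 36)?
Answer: 1/13422 ≈ 7.4505e-5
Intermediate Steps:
I(x, D) = (-8 + x)/D
H = -888 (H = (34 - 10)*((-8 + 9)/(-1) - 36) = 24*(-1*1 - 36) = 24*(-1 - 36) = 24*(-37) = -888)
1/(8982 + H*(-56 + 51)) = 1/(8982 - 888*(-56 + 51)) = 1/(8982 - 888*(-5)) = 1/(8982 + 4440) = 1/13422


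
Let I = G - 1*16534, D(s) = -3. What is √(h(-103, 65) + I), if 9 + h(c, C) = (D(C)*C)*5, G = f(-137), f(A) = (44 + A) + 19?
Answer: 2*I*√4398 ≈ 132.63*I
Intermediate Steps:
f(A) = 63 + A
G = -74 (G = 63 - 137 = -74)
h(c, C) = -9 - 15*C (h(c, C) = -9 - 3*C*5 = -9 - 15*C)
I = -16608 (I = -74 - 1*16534 = -74 - 16534 = -16608)
√(h(-103, 65) + I) = √((-9 - 15*65) - 16608) = √((-9 - 975) - 16608) = √(-984 - 16608) = √(-17592) = 2*I*√4398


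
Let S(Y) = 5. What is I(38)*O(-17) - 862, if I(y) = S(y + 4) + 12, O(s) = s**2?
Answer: 4051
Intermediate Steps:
I(y) = 17 (I(y) = 5 + 12 = 17)
I(38)*O(-17) - 862 = 17*(-17)**2 - 862 = 17*289 - 862 = 4913 - 862 = 4051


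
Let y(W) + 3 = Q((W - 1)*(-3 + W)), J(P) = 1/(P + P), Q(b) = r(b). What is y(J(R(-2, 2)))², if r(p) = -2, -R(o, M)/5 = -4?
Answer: 25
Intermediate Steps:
R(o, M) = 20 (R(o, M) = -5*(-4) = 20)
Q(b) = -2
J(P) = 1/(2*P)
y(W) = -5 (y(W) = -3 - 2 = -5)
y(J(R(-2, 2)))² = (-5)² = 25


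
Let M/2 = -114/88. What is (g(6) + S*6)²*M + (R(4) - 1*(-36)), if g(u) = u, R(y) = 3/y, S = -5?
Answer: -64047/44 ≈ -1455.6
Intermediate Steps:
M = -57/22 (M = 2*(-114/88) = 2*(-114*1/88) = 2*(-57/44) = -57/22 ≈ -2.5909)
(g(6) + S*6)²*M + (R(4) - 1*(-36)) = (6 - 5*6)²*(-57/22) + (3/4 - 1*(-36)) = (6 - 30)²*(-57/22) + (3*(¼) + 36) = (-24)²*(-57/22) + (¾ + 36) = 576*(-57/22) + 147/4 = -16416/11 + 147/4 = -64047/44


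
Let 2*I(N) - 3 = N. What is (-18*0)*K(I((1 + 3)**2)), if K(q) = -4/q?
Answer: 0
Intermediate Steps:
I(N) = 3/2 + N/2
(-18*0)*K(I((1 + 3)**2)) = (-18*0)*(-4/(3/2 + (1 + 3)**2/2)) = 0*(-4/(3/2 + (1/2)*4**2)) = 0*(-4/(3/2 + (1/2)*16)) = 0*(-4/(3/2 + 8)) = 0*(-4/19/2) = 0*(-4*2/19) = 0*(-8/19) = 0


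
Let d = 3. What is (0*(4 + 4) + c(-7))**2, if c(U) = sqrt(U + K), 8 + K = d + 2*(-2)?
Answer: -16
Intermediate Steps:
K = -9 (K = -8 + (3 + 2*(-2)) = -8 + (3 - 4) = -8 - 1 = -9)
c(U) = sqrt(-9 + U) (c(U) = sqrt(U - 9) = sqrt(-9 + U))
(0*(4 + 4) + c(-7))**2 = (0*(4 + 4) + sqrt(-9 - 7))**2 = (0*8 + sqrt(-16))**2 = (0 + 4*I)**2 = (4*I)**2 = -16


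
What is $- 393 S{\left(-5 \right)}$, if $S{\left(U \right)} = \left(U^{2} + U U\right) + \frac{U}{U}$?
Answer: $-20043$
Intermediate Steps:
$S{\left(U \right)} = 1 + 2 U^{2}$ ($S{\left(U \right)} = \left(U^{2} + U^{2}\right) + 1 = 2 U^{2} + 1 = 1 + 2 U^{2}$)
$- 393 S{\left(-5 \right)} = - 393 \left(1 + 2 \left(-5\right)^{2}\right) = - 393 \left(1 + 2 \cdot 25\right) = - 393 \left(1 + 50\right) = \left(-393\right) 51 = -20043$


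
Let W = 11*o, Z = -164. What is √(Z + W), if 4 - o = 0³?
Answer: 2*I*√30 ≈ 10.954*I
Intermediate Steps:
o = 4 (o = 4 - 1*0³ = 4 - 1*0 = 4 + 0 = 4)
W = 44 (W = 11*4 = 44)
√(Z + W) = √(-164 + 44) = √(-120) = 2*I*√30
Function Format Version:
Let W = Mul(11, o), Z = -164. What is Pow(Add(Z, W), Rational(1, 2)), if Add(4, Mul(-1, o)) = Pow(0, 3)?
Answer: Mul(2, I, Pow(30, Rational(1, 2))) ≈ Mul(10.954, I)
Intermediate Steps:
o = 4 (o = Add(4, Mul(-1, Pow(0, 3))) = Add(4, Mul(-1, 0)) = Add(4, 0) = 4)
W = 44 (W = Mul(11, 4) = 44)
Pow(Add(Z, W), Rational(1, 2)) = Pow(Add(-164, 44), Rational(1, 2)) = Pow(-120, Rational(1, 2)) = Mul(2, I, Pow(30, Rational(1, 2)))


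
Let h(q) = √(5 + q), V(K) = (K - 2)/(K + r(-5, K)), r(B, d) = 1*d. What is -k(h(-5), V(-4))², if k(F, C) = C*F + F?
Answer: 0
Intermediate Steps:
r(B, d) = d
V(K) = (-2 + K)/(2*K) (V(K) = (K - 2)/(K + K) = (-2 + K)/((2*K)) = (-2 + K)*(1/(2*K)) = (-2 + K)/(2*K))
k(F, C) = F + C*F
-k(h(-5), V(-4))² = -(√(5 - 5)*(1 + (½)*(-2 - 4)/(-4)))² = -(√0*(1 + (½)*(-¼)*(-6)))² = -(0*(1 + ¾))² = -(0*(7/4))² = -1*0² = -1*0 = 0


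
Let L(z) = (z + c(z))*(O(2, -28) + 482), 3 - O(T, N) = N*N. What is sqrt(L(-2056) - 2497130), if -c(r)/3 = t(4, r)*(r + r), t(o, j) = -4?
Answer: sqrt(12871470) ≈ 3587.7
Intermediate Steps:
O(T, N) = 3 - N**2 (O(T, N) = 3 - N*N = 3 - N**2)
c(r) = 24*r (c(r) = -(-12)*(r + r) = -(-12)*2*r = -(-24)*r = 24*r)
L(z) = -7475*z (L(z) = (z + 24*z)*((3 - 1*(-28)**2) + 482) = (25*z)*((3 - 1*784) + 482) = (25*z)*((3 - 784) + 482) = (25*z)*(-781 + 482) = (25*z)*(-299) = -7475*z)
sqrt(L(-2056) - 2497130) = sqrt(-7475*(-2056) - 2497130) = sqrt(15368600 - 2497130) = sqrt(12871470)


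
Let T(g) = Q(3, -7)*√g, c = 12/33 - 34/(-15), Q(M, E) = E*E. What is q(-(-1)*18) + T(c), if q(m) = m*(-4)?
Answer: -72 + 49*√71610/165 ≈ 7.4692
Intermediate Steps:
Q(M, E) = E²
c = 434/165 (c = 12*(1/33) - 34*(-1/15) = 4/11 + 34/15 = 434/165 ≈ 2.6303)
T(g) = 49*√g (T(g) = (-7)²*√g = 49*√g)
q(m) = -4*m
q(-(-1)*18) + T(c) = -(-4)*(-1*18) + 49*√(434/165) = -(-4)*(-18) + 49*(√71610/165) = -4*18 + 49*√71610/165 = -72 + 49*√71610/165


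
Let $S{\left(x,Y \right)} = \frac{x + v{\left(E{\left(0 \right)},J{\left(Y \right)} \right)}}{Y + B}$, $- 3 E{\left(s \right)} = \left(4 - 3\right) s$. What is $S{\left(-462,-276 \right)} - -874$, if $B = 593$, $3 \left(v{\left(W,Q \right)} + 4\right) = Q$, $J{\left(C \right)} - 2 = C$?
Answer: $\frac{829502}{951} \approx 872.24$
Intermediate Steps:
$J{\left(C \right)} = 2 + C$
$E{\left(s \right)} = - \frac{s}{3}$ ($E{\left(s \right)} = - \frac{\left(4 - 3\right) s}{3} = - \frac{1 s}{3} = - \frac{s}{3}$)
$v{\left(W,Q \right)} = -4 + \frac{Q}{3}$
$S{\left(x,Y \right)} = \frac{- \frac{10}{3} + x + \frac{Y}{3}}{593 + Y}$ ($S{\left(x,Y \right)} = \frac{x + \left(-4 + \frac{2 + Y}{3}\right)}{Y + 593} = \frac{x + \left(-4 + \left(\frac{2}{3} + \frac{Y}{3}\right)\right)}{593 + Y} = \frac{x + \left(- \frac{10}{3} + \frac{Y}{3}\right)}{593 + Y} = \frac{- \frac{10}{3} + x + \frac{Y}{3}}{593 + Y}$)
$S{\left(-462,-276 \right)} - -874 = \frac{-10 - 276 + 3 \left(-462\right)}{3 \left(593 - 276\right)} - -874 = \frac{-10 - 276 - 1386}{3 \cdot 317} + 874 = \frac{1}{3} \cdot \frac{1}{317} \left(-1672\right) + 874 = - \frac{1672}{951} + 874 = \frac{829502}{951}$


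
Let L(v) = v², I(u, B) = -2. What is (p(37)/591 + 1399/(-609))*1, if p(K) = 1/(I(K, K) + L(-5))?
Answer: -6338666/2759379 ≈ -2.2971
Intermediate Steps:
p(K) = 1/23 (p(K) = 1/(-2 + (-5)²) = 1/(-2 + 25) = 1/23)
(p(37)/591 + 1399/(-609))*1 = ((1/23)/591 + 1399/(-609))*1 = ((1/23)*(1/591) + 1399*(-1/609))*1 = (1/13593 - 1399/609)*1 = -6338666/2759379*1 = -6338666/2759379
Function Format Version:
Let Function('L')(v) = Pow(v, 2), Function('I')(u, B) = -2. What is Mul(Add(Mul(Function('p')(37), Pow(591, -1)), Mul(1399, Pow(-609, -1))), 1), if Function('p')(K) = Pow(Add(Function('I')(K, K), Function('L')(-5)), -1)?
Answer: Rational(-6338666, 2759379) ≈ -2.2971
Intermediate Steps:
Function('p')(K) = Rational(1, 23) (Function('p')(K) = Pow(Add(-2, Pow(-5, 2)), -1) = Pow(Add(-2, 25), -1) = Pow(23, -1) = Rational(1, 23))
Mul(Add(Mul(Function('p')(37), Pow(591, -1)), Mul(1399, Pow(-609, -1))), 1) = Mul(Add(Mul(Rational(1, 23), Pow(591, -1)), Mul(1399, Pow(-609, -1))), 1) = Mul(Add(Mul(Rational(1, 23), Rational(1, 591)), Mul(1399, Rational(-1, 609))), 1) = Mul(Add(Rational(1, 13593), Rational(-1399, 609)), 1) = Mul(Rational(-6338666, 2759379), 1) = Rational(-6338666, 2759379)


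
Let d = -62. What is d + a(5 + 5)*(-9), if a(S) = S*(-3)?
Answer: 208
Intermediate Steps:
a(S) = -3*S
d + a(5 + 5)*(-9) = -62 - 3*(5 + 5)*(-9) = -62 - 3*10*(-9) = -62 - 30*(-9) = -62 + 270 = 208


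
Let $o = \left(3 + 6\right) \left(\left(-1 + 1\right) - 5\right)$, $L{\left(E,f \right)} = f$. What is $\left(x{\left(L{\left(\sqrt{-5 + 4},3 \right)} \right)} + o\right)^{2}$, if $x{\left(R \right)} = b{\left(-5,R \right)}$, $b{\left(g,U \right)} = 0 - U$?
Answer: $2304$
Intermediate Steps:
$b{\left(g,U \right)} = - U$
$x{\left(R \right)} = - R$
$o = -45$ ($o = 9 \left(0 - 5\right) = 9 \left(-5\right) = -45$)
$\left(x{\left(L{\left(\sqrt{-5 + 4},3 \right)} \right)} + o\right)^{2} = \left(\left(-1\right) 3 - 45\right)^{2} = \left(-3 - 45\right)^{2} = \left(-48\right)^{2} = 2304$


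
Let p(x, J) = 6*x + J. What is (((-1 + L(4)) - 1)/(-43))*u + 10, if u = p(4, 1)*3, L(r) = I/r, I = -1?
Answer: 2395/172 ≈ 13.924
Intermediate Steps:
p(x, J) = J + 6*x
L(r) = -1/r
u = 75 (u = (1 + 6*4)*3 = (1 + 24)*3 = 25*3 = 75)
(((-1 + L(4)) - 1)/(-43))*u + 10 = (((-1 - 1/4) - 1)/(-43))*75 + 10 = (((-1 - 1*¼) - 1)*(-1/43))*75 + 10 = (((-1 - ¼) - 1)*(-1/43))*75 + 10 = ((-5/4 - 1)*(-1/43))*75 + 10 = -9/4*(-1/43)*75 + 10 = (9/172)*75 + 10 = 675/172 + 10 = 2395/172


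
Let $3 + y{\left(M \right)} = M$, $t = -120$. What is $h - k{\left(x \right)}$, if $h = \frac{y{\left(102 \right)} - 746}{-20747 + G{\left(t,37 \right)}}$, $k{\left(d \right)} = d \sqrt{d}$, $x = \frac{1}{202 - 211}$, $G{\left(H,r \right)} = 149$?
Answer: $\frac{647}{20598} + \frac{i}{27} \approx 0.031411 + 0.037037 i$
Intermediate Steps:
$y{\left(M \right)} = -3 + M$
$x = - \frac{1}{9}$ ($x = \frac{1}{-9} = - \frac{1}{9} \approx -0.11111$)
$k{\left(d \right)} = d^{\frac{3}{2}}$
$h = \frac{647}{20598}$ ($h = \frac{\left(-3 + 102\right) - 746}{-20747 + 149} = \frac{99 - 746}{-20598} = \left(-647\right) \left(- \frac{1}{20598}\right) = \frac{647}{20598} \approx 0.031411$)
$h - k{\left(x \right)} = \frac{647}{20598} - \left(- \frac{1}{9}\right)^{\frac{3}{2}} = \frac{647}{20598} - - \frac{i}{27} = \frac{647}{20598} + \frac{i}{27}$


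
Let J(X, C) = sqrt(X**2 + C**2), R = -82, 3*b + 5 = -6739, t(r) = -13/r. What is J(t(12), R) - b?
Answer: 2248 + 5*sqrt(38737)/12 ≈ 2330.0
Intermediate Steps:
b = -2248 (b = -5/3 + (1/3)*(-6739) = -5/3 - 6739/3 = -2248)
J(X, C) = sqrt(C**2 + X**2)
J(t(12), R) - b = sqrt((-82)**2 + (-13/12)**2) - 1*(-2248) = sqrt(6724 + (-13*1/12)**2) + 2248 = sqrt(6724 + (-13/12)**2) + 2248 = sqrt(6724 + 169/144) + 2248 = sqrt(968425/144) + 2248 = 5*sqrt(38737)/12 + 2248 = 2248 + 5*sqrt(38737)/12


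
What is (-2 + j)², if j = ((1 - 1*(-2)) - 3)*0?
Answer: 4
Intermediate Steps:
j = 0 (j = ((1 + 2) - 3)*0 = (3 - 3)*0 = 0*0 = 0)
(-2 + j)² = (-2 + 0)² = (-2)² = 4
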